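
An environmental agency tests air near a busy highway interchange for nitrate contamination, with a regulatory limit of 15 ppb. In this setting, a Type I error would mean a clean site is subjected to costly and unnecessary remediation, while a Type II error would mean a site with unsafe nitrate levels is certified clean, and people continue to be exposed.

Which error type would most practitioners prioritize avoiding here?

The Type II consequence (a site with unsafe nitrate levels is certified clean, and people continue to be exposed) is more severe than the Type I consequence (a clean site is subjected to costly and unnecessary remediation).

Type II error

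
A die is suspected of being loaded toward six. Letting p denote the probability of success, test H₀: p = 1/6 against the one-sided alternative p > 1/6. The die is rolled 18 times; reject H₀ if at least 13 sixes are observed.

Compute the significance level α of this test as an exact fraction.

3599177/12694994583552

The Type I error probability is α = P(K ≥ 13) computed under H₀, where K ~ Binomial(18, 1/6).
P(K ≥ 13) = Σ_{j=13}^{18} C(18,j)·(1/6)^j·(5/6)^{18-j} = 3599177/12694994583552.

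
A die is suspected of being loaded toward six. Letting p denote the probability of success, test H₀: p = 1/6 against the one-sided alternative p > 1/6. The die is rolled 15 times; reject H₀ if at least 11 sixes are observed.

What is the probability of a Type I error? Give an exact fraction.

α = P(reject H₀ | H₀ true) = P(Y ≥ 11 | p = 1/6), with Y ~ Binomial(15, 1/6).
Adding the binomial terms for j = 11 through 15 with p = 1/6 yields 912701/470184984576.

912701/470184984576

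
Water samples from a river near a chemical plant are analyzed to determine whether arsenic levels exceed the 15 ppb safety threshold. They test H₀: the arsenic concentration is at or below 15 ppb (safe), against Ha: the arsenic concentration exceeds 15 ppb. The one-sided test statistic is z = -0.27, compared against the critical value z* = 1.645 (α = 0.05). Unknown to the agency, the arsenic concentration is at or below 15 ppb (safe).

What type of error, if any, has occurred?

No error — this is a correct decision.

Since z = -0.27 ≤ z* = 1.645, H₀ is not rejected.
H₀ is true (actually the arsenic concentration is at or below 15 ppb (safe)).
The decision matches the true state — no error.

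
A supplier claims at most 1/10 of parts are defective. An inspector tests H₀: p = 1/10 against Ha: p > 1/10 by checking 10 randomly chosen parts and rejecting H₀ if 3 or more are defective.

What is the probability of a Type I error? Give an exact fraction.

87738533/1250000000

Under H₀, K ~ Binomial(10, 1/10); the Type I error rate is P(K ≥ 3).
α = 1 − P(K ≤ 2) = 1 − 1162261467/1250000000 = 87738533/1250000000.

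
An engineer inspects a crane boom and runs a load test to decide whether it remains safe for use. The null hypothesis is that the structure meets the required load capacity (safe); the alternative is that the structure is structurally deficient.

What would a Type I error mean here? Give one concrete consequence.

A Type I error would mean concluding that the structure is structurally deficient when in fact the structure meets the required load capacity (safe). Consequence: a sound structure is closed unnecessarily, at significant cost and disruption.

A Type I error is rejecting H₀ when H₀ is true.
Here that means closing the structure for repairs when actually the structure meets the required load capacity (safe).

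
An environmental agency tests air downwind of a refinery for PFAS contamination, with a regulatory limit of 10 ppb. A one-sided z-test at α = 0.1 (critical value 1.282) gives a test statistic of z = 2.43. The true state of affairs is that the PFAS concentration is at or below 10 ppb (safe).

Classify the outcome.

The conventional null hypothesis is that the PFAS concentration is at or below 10 ppb (safe).
Since z = 2.43 > z* = 1.282, H₀ is rejected.
H₀ is true (actually the PFAS concentration is at or below 10 ppb (safe)).
Rejecting a true H₀ is a Type I error.

Type I error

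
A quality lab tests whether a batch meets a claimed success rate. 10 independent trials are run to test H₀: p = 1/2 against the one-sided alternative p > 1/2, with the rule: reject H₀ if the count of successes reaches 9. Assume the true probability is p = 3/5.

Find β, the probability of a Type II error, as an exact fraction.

Under the alternative p = 3/5, K ~ Binomial(10, 3/5); β is the probability the test does not reject, P(K < 9).
Adding the binomial probabilities P(K=0)+…+P(K=8) at p = 3/5 gives 9312916/9765625.

9312916/9765625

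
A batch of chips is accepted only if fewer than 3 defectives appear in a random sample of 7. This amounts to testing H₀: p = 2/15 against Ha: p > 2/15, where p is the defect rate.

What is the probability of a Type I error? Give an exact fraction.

The significance level is the probability, assuming p = 2/15, of seeing 3 or more defectives in 7 draws.
Computing the lower-tail complement: 1 − 10767497/11390625 = 623128/11390625.

623128/11390625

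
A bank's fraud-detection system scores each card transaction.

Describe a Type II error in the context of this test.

With the conventional null hypothesis that the transaction is legitimate:
A Type II error is failing to reject H₀ when H₀ is false.
Here that means approving the transaction when actually the transaction is fraudulent.

A Type II error would mean concluding that the transaction is legitimate (or at least failing to establish that the transaction is fraudulent) when in fact the transaction is fraudulent.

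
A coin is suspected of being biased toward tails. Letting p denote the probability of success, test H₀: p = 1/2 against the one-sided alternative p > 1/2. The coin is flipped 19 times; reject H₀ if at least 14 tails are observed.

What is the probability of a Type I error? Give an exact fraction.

2083/65536

Under H₀, Y ~ Binomial(19, 1/2), and α = P(Y ≥ 14).
P(Y ≥ 14) = [C(19,14) + C(19,15) + C(19,16) + C(19,17) + C(19,18) + C(19,19)] / 2^19 = (11628 + 3876 + 969 + 171 + 19 + 1) / 524288 = 16664/524288 = 2083/65536.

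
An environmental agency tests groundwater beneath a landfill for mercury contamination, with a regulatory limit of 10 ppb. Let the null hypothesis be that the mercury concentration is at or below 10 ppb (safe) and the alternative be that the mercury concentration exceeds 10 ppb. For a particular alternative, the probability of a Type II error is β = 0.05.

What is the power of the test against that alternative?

Power = 1 − β = 1 − 0.05 = 0.95.

0.95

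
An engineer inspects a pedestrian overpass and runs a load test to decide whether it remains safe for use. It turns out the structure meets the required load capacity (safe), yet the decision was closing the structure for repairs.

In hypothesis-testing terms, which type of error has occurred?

Type I error

The null hypothesis here is that the structure meets the required load capacity (safe).
'Closing the structure for repairs' corresponds to rejecting H₀.
H₀ was rejected but H₀ is true — a Type I error (false positive).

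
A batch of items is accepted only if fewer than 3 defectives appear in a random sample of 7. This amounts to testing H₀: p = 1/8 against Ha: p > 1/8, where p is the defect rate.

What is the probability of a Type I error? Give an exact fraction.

Under H₀, X ~ Binomial(7, 1/8); the Type I error rate is P(X ≥ 3).
Computing the lower-tail complement: 1 − 2000033/2097152 = 97119/2097152.

97119/2097152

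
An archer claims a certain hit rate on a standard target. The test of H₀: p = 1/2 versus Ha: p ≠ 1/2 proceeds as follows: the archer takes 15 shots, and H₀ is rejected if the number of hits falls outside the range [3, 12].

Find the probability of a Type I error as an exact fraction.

121/16384

α = P(S ≤ 2 or S ≥ 13 | p = 1/2), S ~ Binomial(15, 1/2).
The two tails are symmetric, so α = 2·(1 + 15 + 105)/2^15 = 242/32768 = 121/16384.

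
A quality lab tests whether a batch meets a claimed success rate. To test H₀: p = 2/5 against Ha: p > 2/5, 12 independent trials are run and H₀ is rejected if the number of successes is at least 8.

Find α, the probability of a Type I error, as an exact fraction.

2798336/48828125

Under H₀, K ~ Binomial(12, 2/5), and α = P(K ≥ 8).
P(K ≥ 8) = Σ_{j=8}^{12} C(12,j)·(2/5)^j·(3/5)^{12-j} = 2798336/48828125.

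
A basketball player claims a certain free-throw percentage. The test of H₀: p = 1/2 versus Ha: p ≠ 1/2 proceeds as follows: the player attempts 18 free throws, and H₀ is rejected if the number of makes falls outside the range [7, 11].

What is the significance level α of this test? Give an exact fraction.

7795/32768

α = P(X ≤ 6 or X ≥ 12 | p = 1/2), X ~ Binomial(18, 1/2).
By symmetry, α = 2·P(X ≤ 6) = 2·(1 + 18 + 153 + 816 + 3060 + 8568 + 18564)/262144 = 62360/262144 = 7795/32768.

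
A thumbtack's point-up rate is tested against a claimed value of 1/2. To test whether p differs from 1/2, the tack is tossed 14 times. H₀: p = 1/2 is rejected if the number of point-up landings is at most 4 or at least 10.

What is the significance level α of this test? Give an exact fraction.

The significance level is the null-hypothesis probability of the rejection region {≤4} ∪ {≥10}.
By symmetry, α = 2·P(S ≤ 4) = 2·(1 + 14 + 91 + 364 + 1001)/16384 = 2942/16384 = 1471/8192.

1471/8192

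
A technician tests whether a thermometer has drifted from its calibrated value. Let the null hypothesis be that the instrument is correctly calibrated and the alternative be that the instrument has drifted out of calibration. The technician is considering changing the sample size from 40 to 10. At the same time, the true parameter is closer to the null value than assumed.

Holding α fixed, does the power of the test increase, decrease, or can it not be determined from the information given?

A smaller sample increases the standard error, so the sampling distributions under H₀ and Ha overlap more. A smaller true effect puts the Ha sampling distribution closer to H₀, so more of it falls in the non-rejection region. Both changes push β in the same direction.
Since power = 1 − β and β increases, power decreases.

It decreases.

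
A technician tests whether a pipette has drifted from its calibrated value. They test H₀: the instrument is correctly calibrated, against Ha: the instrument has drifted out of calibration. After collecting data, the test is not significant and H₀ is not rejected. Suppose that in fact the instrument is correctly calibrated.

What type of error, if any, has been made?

Neither — the decision is correct.

The test retained a true H₀ — the decision matches the true state.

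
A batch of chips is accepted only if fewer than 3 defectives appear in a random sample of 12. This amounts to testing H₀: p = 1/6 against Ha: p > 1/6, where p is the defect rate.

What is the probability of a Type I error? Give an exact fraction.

702172961/2176782336

Under H₀, K ~ Binomial(12, 1/6); the Type I error rate is P(K ≥ 3).
α = 1 − P(K ≤ 2) = 1 − 1474609375/2176782336 = 702172961/2176782336.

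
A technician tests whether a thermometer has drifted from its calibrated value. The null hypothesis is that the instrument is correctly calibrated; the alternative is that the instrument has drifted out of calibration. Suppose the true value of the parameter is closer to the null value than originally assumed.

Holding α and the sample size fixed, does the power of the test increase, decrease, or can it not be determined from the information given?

It decreases.

When the true parameter is near the null value, the test has a harder time distinguishing Ha from H₀.
Since power = 1 − β and β increases, power decreases.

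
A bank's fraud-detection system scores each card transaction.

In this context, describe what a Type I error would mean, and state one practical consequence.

A Type I error would mean concluding that the transaction is fraudulent when in fact the transaction is legitimate. Consequence: a legitimate purchase is declined and the customer's card is frozen.

With the conventional null hypothesis that the transaction is legitimate:
A Type I error is rejecting H₀ when H₀ is true.
Here that means blocking the transaction and freezing the card when actually the transaction is legitimate.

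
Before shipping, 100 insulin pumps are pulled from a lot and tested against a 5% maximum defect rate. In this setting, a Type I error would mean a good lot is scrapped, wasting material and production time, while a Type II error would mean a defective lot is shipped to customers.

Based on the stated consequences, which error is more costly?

Type II error

The Type II consequence (a defective lot is shipped to customers) is more severe than the Type I consequence (a good lot is scrapped, wasting material and production time).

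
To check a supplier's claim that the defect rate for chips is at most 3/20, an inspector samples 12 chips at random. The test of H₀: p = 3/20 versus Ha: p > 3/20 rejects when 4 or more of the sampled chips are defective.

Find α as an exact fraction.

75535426487313/819200000000000

α = P(reject H₀ | H₀ true) = P(S ≥ 4 | p = 3/20), S ~ Binomial(12, 3/20).
Via the complement, α = 1 − Σ_{j=0}^{3} C(12,j)(3/20)^j(17/20)^{12-j} = 75535426487313/819200000000000.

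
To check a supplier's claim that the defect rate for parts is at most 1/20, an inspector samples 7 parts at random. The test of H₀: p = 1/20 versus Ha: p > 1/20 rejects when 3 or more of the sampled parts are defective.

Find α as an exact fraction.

Under H₀, Y ~ Binomial(7, 1/20); the Type I error rate is P(Y ≥ 3).
Via the complement, α = 1 − Σ_{j=0}^{2} C(7,j)(1/20)^j(19/20)^{7-j} = 961803/256000000.

961803/256000000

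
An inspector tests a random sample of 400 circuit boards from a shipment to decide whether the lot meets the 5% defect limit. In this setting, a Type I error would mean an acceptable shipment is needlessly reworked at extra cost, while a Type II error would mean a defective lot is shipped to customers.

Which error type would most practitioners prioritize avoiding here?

The Type II consequence (a defective lot is shipped to customers) is more severe than the Type I consequence (an acceptable shipment is needlessly reworked at extra cost).

Type II error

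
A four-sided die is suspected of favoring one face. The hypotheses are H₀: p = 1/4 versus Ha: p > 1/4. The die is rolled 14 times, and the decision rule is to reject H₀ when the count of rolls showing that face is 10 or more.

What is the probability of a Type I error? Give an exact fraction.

Under H₀, X ~ Binomial(14, 1/4), and α = P(X ≥ 10).
Summing C(14,j)(1/4)^j(3/4)^{14−j} for j = 10,…,14 gives 91771/268435456.

91771/268435456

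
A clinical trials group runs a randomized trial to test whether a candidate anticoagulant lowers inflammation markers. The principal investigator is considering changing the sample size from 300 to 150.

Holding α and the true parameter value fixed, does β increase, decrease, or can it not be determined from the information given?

A smaller sample increases the standard error, so the sampling distributions under H₀ and Ha overlap more.

It increases.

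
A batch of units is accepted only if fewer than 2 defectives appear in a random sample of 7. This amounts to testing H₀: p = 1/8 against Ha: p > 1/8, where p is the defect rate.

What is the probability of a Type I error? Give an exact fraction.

The significance level is the probability, assuming p = 1/8, of seeing 2 or more defectives in 7 draws.
Computing the lower-tail complement: 1 − 823543/1048576 = 225033/1048576.

225033/1048576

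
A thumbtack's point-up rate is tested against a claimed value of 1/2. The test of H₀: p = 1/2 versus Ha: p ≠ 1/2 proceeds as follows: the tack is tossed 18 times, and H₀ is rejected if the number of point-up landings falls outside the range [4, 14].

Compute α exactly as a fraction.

247/32768

The significance level is the null-hypothesis probability of the rejection region {≤3} ∪ {≥15}.
Each tail has probability (1 + 18 + 153 + 816)/262144; doubling gives α = 1976/262144 = 247/32768.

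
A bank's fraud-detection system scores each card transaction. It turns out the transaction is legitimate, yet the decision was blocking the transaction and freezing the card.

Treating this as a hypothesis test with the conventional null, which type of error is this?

The null hypothesis here is that the transaction is legitimate.
'Blocking the transaction and freezing the card' corresponds to rejecting H₀.
H₀ was rejected but H₀ is true — a Type I error (false positive).

Type I error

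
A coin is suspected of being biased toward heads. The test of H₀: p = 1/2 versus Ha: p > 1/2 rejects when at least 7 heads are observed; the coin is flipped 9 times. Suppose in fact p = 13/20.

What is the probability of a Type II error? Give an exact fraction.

A Type II error is failing to reject when Ha holds: with p = 13/20, β = P(Y ≤ 6).
Summing C(9,j)·(13/20)^j·(7/20)^{9-j} for j = 0..6 gives 5301813769/8000000000.

5301813769/8000000000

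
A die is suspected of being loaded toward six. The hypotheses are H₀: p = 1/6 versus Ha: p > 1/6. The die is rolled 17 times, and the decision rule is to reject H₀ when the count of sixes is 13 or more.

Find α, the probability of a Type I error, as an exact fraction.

787993/8463329722368

Under H₀, S ~ Binomial(17, 1/6), and α = P(S ≥ 13).
Summing C(17,j)(1/6)^j(5/6)^{17−j} for j = 13,…,17 gives 787993/8463329722368.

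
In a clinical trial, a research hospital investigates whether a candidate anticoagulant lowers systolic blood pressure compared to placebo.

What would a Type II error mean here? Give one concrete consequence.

With the conventional null hypothesis that the drug has no effect on systolic blood pressure:
A Type II error is failing to reject H₀ when H₀ is false.
Here that means concluding there is insufficient evidence that the drug works when actually the drug lowers systolic blood pressure.

A Type II error would mean concluding that the drug has no effect on systolic blood pressure (or at least failing to establish that the drug lowers systolic blood pressure) when in fact the drug lowers systolic blood pressure. Consequence: an effective treatment is shelved and never reaches patients who would benefit.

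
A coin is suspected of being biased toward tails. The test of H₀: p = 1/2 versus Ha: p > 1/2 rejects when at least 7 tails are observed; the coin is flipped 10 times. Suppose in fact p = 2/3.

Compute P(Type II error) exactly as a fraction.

8675/19683

β = P(fail to reject H₀ | Ha true) = P(S ≤ 6 | p = 2/3), S ~ Binomial(10, 2/3).
Summing C(10,j)·(2/3)^j·(1/3)^{10-j} for j = 0..6 gives 8675/19683.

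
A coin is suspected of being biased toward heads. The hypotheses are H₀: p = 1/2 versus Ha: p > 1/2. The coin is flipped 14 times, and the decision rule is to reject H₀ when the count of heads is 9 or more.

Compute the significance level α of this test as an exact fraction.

3473/16384

Under H₀, X ~ Binomial(14, 1/2), and α = P(X ≥ 9).
That's C(14,9) + C(14,10) + C(14,11) + C(14,12) + C(14,13) + C(14,14) over 2^14, i.e. (2002 + 1001 + 364 + 91 + 14 + 1)/16384 = 3473/16384.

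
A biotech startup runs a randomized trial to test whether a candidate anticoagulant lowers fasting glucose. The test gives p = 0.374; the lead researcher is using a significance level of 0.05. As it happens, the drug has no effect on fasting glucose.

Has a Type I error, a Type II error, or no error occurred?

The conventional null hypothesis is that the drug has no effect on fasting glucose.
Since p = 0.374 ≥ α = 0.05, H₀ is not rejected.
H₀ is true (actually the drug has no effect on fasting glucose).
The decision matches the true state — no error.

No error (correct decision).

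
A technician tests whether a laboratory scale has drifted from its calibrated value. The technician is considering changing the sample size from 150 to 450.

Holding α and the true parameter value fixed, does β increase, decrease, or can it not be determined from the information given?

A larger sample reduces the standard error, pulling the sampling distribution under Ha further from the non-rejection region.

It decreases.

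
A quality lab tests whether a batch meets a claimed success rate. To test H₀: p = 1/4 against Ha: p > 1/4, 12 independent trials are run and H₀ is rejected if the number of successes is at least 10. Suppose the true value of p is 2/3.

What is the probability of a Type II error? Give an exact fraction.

Under the alternative p = 2/3, S ~ Binomial(12, 2/3); β is the probability the test does not reject, P(S < 10).
Adding the binomial probabilities P(S=0)+…+P(S=9) at p = 2/3 gives 435185/531441.

435185/531441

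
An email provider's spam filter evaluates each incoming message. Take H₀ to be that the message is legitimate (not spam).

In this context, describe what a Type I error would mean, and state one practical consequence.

A Type I error is rejecting H₀ when H₀ is true.
Here that means sending the message to the spam folder when actually the message is legitimate (not spam).

A Type I error would mean concluding that the message is spam when in fact the message is legitimate (not spam). Consequence: a legitimate email — possibly an important one — is hidden in the spam folder.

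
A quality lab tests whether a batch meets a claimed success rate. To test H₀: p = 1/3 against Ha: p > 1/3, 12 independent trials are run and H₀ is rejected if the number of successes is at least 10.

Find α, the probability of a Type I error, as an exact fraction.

289/531441

α = P(reject H₀ | H₀ true) = P(K ≥ 10 | p = 1/3), with K ~ Binomial(12, 1/3).
Adding the binomial terms for j = 10 through 12 with p = 1/3 yields 289/531441.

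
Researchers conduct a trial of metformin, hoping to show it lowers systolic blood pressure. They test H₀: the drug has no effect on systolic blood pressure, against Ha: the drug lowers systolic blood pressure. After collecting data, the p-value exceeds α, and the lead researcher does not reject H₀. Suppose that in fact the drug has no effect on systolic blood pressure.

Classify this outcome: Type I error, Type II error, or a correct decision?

No error — this is a correct decision.

The test retained a true H₀ — the decision matches the true state.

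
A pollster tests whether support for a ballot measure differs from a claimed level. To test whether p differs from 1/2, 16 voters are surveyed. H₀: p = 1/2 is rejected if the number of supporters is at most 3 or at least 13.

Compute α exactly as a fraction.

697/32768

Under H₀, K ~ Binomial(16, 1/2); α is the probability of landing in either tail, P(K ≤ 3) + P(K ≥ 13).
By symmetry, α = 2·P(K ≤ 3) = 2·(1 + 16 + 120 + 560)/65536 = 1394/65536 = 697/32768.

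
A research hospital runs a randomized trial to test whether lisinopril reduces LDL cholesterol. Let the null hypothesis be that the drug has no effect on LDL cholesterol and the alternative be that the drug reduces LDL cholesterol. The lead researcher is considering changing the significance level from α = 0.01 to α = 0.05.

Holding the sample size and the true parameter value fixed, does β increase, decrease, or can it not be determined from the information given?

It decreases.

With a larger α the critical value moves toward the center, so more of the Ha sampling distribution lies in the rejection region.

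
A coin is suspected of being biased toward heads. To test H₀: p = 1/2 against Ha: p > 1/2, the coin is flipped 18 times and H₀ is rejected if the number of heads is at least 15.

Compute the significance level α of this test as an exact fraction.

247/65536

α = P(reject H₀ | H₀ true) = P(X ≥ 15 | p = 1/2), with X ~ Binomial(18, 1/2).
That's C(18,15) + C(18,16) + C(18,17) + C(18,18) over 2^18, i.e. (816 + 153 + 18 + 1)/262144 = 988/262144 = 247/65536.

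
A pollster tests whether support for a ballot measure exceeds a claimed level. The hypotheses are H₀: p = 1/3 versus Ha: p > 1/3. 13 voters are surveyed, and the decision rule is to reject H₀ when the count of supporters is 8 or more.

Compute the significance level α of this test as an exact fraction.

α = P(reject H₀ | H₀ true) = P(S ≥ 8 | p = 1/3), with S ~ Binomial(13, 1/3).
Summing C(13,j)(1/3)^j(2/3)^{13−j} for j = 8,…,13 gives 6139/177147.

6139/177147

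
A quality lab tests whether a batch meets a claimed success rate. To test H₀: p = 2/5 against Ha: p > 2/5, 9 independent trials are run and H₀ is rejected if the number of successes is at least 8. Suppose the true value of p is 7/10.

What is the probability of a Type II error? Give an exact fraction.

401998383/500000000

β = P(fail to reject H₀ | Ha true) = P(Y ≤ 7 | p = 7/10), Y ~ Binomial(9, 7/10).
Summing C(9,j)·(7/10)^j·(3/10)^{9-j} for j = 0..7 gives 401998383/500000000.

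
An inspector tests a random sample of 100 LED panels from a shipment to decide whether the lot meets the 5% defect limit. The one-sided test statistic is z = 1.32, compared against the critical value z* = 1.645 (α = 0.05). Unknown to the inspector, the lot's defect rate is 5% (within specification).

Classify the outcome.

No error (correct decision).

The conventional null hypothesis is that the lot's defect rate is 5% (within specification).
Since z = 1.32 ≤ z* = 1.645, H₀ is not rejected.
H₀ is true (actually the lot's defect rate is 5% (within specification)).
The decision matches the true state — no error.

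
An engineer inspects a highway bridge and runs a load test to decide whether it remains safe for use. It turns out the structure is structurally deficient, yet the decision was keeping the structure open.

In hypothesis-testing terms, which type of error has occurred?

Type II error

The null hypothesis here is that the structure meets the required load capacity (safe).
'Keeping the structure open' corresponds to failing to reject H₀.
H₀ was not rejected but H₀ is false — a Type II error (false negative).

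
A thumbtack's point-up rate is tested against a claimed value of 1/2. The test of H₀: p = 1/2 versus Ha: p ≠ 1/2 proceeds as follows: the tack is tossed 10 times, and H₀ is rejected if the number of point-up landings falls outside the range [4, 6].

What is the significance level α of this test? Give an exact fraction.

11/32

The significance level is the null-hypothesis probability of the rejection region {≤3} ∪ {≥7}.
The two tails are symmetric, so α = 2·(1 + 10 + 45 + 120)/2^10 = 352/1024 = 11/32.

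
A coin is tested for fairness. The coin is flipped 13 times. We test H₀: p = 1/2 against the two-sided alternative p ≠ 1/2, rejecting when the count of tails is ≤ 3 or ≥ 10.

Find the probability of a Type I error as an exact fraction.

189/2048

The significance level is the null-hypothesis probability of the rejection region {≤3} ∪ {≥10}.
The two tails are symmetric, so α = 2·(1 + 13 + 78 + 286)/2^13 = 756/8192 = 189/2048.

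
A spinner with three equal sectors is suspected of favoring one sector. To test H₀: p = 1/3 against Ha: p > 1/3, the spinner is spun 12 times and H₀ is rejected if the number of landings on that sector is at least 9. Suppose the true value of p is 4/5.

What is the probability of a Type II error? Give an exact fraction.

A Type II error is failing to reject when Ha holds: with p = 4/5, β = P(S ≤ 8).
Adding the binomial probabilities P(S=0)+…+P(S=8) at p = 4/5 gives 10030813/48828125.

10030813/48828125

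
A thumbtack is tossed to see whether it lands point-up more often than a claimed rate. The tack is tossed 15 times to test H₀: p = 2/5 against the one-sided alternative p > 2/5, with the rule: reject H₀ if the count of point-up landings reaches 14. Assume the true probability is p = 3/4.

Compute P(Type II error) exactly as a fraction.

A Type II error is failing to reject when Ha holds: with p = 3/4, β = P(X ≤ 13).
Summing C(15,j)·(3/4)^j·(1/4)^{15-j} for j = 0..13 gives 493824191/536870912.

493824191/536870912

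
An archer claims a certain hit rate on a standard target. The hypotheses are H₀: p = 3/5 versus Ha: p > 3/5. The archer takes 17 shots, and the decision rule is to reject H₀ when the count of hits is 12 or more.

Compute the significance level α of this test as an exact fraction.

α = P(reject H₀ | H₀ true) = P(S ≥ 12 | p = 3/5), with S ~ Binomial(17, 3/5).
Summing C(17,j)(3/5)^j(2/5)^{17−j} for j = 12,…,17 gives 201363526341/762939453125.

201363526341/762939453125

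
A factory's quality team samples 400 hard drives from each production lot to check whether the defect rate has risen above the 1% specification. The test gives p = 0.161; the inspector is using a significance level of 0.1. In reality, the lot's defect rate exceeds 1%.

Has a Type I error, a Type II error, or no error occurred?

The conventional null hypothesis is that the lot's defect rate is 1% (within specification).
Since p = 0.161 ≥ α = 0.1, H₀ is not rejected.
H₀ is false (actually the lot's defect rate exceeds 1%).
Failing to reject a false H₀ is a Type II error.

Type II error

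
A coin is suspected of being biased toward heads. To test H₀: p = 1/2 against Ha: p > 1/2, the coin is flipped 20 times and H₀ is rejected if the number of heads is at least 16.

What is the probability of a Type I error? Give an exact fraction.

The Type I error probability is α = P(K ≥ 16) computed under H₀, where K ~ Binomial(20, 1/2).
P(K ≥ 16) = [C(20,16) + C(20,17) + C(20,18) + C(20,19) + C(20,20)] / 2^20 = (4845 + 1140 + 190 + 20 + 1) / 1048576 = 6196/1048576 = 1549/262144.

1549/262144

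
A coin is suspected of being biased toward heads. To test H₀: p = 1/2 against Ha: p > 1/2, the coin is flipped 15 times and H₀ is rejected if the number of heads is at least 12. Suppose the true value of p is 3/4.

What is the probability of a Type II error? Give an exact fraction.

144609703/268435456

A Type II error is failing to reject when Ha holds: with p = 3/4, β = P(Y ≤ 11).
Summing C(15,j)·(3/4)^j·(1/4)^{15-j} for j = 0..11 gives 144609703/268435456.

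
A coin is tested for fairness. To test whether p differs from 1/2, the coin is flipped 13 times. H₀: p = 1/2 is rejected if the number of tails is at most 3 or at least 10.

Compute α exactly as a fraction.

189/2048

α = P(K ≤ 3 or K ≥ 10 | p = 1/2), K ~ Binomial(13, 1/2).
The two tails are symmetric, so α = 2·(1 + 13 + 78 + 286)/2^13 = 756/8192 = 189/2048.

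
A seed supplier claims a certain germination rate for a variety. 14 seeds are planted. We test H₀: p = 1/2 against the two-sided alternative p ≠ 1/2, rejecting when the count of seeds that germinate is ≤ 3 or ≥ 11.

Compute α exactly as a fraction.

Under H₀, X ~ Binomial(14, 1/2); α is the probability of landing in either tail, P(X ≤ 3) + P(X ≥ 11).
Each tail has probability (1 + 14 + 91 + 364)/16384; doubling gives α = 940/16384 = 235/4096.

235/4096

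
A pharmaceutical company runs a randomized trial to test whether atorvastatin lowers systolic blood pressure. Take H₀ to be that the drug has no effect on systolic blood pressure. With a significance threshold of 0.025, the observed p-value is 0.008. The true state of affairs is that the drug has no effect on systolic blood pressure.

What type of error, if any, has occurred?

Since p = 0.008 < α = 0.025, H₀ is rejected.
H₀ is true (actually the drug has no effect on systolic blood pressure).
Rejecting a true H₀ is a Type I error.

Type I error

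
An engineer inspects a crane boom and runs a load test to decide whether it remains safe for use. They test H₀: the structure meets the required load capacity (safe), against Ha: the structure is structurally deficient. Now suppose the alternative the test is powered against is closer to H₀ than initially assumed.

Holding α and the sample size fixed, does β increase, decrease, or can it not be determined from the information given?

A smaller departure from H₀ means the test statistic under Ha is distributed closer to where it would be under H₀; rejection becomes less likely.

It increases.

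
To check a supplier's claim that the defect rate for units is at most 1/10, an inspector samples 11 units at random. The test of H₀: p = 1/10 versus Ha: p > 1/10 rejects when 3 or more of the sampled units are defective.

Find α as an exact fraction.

1791237017/20000000000

Under H₀, S ~ Binomial(11, 1/10); the Type I error rate is P(S ≥ 3).
α = 1 − P(S ≤ 2) = 1 − 18208762983/20000000000 = 1791237017/20000000000.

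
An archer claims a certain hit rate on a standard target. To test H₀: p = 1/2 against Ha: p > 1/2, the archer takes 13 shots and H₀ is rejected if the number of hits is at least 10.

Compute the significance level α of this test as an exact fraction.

α = P(reject H₀ | H₀ true) = P(S ≥ 10 | p = 1/2), with S ~ Binomial(13, 1/2).
Summing the upper tail: (286 + 78 + 13 + 1) / 2^13 = 378/8192 = 189/4096.

189/4096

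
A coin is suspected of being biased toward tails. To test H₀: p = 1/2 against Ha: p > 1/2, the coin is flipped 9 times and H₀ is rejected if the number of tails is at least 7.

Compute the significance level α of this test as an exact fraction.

23/256

α = P(reject H₀ | H₀ true) = P(K ≥ 7 | p = 1/2), with K ~ Binomial(9, 1/2).
Summing the upper tail: (36 + 9 + 1) / 2^9 = 46/512 = 23/256.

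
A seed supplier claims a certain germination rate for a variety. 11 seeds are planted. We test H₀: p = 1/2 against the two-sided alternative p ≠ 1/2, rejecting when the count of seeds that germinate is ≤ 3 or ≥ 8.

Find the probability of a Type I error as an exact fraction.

α = P(X ≤ 3 or X ≥ 8 | p = 1/2), X ~ Binomial(11, 1/2).
By symmetry, α = 2·P(X ≤ 3) = 2·(1 + 11 + 55 + 165)/2048 = 464/2048 = 29/128.

29/128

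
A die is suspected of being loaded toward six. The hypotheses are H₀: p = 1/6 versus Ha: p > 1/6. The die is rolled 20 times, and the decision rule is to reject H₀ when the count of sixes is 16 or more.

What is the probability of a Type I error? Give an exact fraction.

264623/304679870005248

Under H₀, Y ~ Binomial(20, 1/6), and α = P(Y ≥ 16).
P(Y ≥ 16) = Σ_{j=16}^{20} C(20,j)·(1/6)^j·(5/6)^{20-j} = 264623/304679870005248.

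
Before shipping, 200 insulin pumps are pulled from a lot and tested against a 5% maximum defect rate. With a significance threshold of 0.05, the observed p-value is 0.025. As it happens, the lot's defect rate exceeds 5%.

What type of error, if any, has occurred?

Neither — the decision is correct.

The conventional null hypothesis is that the lot's defect rate is 5% (within specification).
Since p = 0.025 < α = 0.05, H₀ is rejected.
H₀ is false (actually the lot's defect rate exceeds 5%).
The decision matches the true state — no error.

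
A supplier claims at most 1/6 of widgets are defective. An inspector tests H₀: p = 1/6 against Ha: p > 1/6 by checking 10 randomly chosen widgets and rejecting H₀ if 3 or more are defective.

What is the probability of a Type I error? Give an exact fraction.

α = P(reject H₀ | H₀ true) = P(X ≥ 3 | p = 1/6), X ~ Binomial(10, 1/6).
Computing the lower-tail complement: 1 − 1953125/2519424 = 566299/2519424.

566299/2519424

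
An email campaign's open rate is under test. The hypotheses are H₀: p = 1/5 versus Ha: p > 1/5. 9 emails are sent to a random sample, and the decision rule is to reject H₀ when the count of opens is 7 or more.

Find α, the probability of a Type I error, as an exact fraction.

613/1953125

α = P(reject H₀ | H₀ true) = P(X ≥ 7 | p = 1/5), with X ~ Binomial(9, 1/5).
Summing C(9,j)(1/5)^j(4/5)^{9−j} for j = 7,…,9 gives 613/1953125.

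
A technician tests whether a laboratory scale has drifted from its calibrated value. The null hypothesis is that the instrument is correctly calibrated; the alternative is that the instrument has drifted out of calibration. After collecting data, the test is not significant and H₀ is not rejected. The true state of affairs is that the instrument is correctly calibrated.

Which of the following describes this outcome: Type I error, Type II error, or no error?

The test retained a true H₀ — the decision matches the true state.

No error — this is a correct decision.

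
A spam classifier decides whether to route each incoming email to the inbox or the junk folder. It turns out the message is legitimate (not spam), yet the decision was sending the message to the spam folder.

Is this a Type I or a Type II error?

The null hypothesis here is that the message is legitimate (not spam).
'Sending the message to the spam folder' corresponds to rejecting H₀.
H₀ was rejected but H₀ is true — a Type I error (false positive).

Type I error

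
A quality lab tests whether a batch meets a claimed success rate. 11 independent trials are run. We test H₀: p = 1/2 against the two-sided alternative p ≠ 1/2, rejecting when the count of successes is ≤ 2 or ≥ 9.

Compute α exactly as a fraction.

Under H₀, K ~ Binomial(11, 1/2); α is the probability of landing in either tail, P(K ≤ 2) + P(K ≥ 9).
By symmetry, α = 2·P(K ≤ 2) = 2·(1 + 11 + 55)/2048 = 134/2048 = 67/1024.

67/1024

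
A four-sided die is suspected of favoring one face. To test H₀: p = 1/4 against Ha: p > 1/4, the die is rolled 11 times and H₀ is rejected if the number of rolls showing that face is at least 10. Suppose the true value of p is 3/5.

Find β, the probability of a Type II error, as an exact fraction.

1894076/1953125

A Type II error is failing to reject when Ha holds: with p = 3/5, β = P(X ≤ 9).
Adding the binomial probabilities P(X=0)+…+P(X=9) at p = 3/5 gives 1894076/1953125.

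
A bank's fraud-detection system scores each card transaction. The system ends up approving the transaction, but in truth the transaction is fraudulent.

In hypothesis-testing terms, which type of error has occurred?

Type II error

The null hypothesis here is that the transaction is legitimate.
'Approving the transaction' corresponds to failing to reject H₀.
H₀ was not rejected but H₀ is false — a Type II error (false negative).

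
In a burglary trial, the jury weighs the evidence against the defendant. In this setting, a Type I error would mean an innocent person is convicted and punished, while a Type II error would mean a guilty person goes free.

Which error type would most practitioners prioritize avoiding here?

Type I error

The Type I consequence (an innocent person is convicted and punished) is more severe than the Type II consequence (a guilty person goes free).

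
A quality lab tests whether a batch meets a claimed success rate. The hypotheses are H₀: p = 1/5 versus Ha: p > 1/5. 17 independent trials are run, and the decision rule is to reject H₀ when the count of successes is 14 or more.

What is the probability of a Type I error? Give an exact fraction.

Under H₀, K ~ Binomial(17, 1/5), and α = P(K ≥ 14).
Summing C(17,j)(1/5)^j(4/5)^{17−j} for j = 14,…,17 gives 9153/152587890625.

9153/152587890625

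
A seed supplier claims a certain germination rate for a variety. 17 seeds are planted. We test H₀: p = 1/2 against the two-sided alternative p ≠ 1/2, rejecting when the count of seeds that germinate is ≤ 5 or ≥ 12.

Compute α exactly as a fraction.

α = P(Y ≤ 5 or Y ≥ 12 | p = 1/2), Y ~ Binomial(17, 1/2).
Each tail has probability (1 + 17 + 136 + 680 + 2380 + 6188)/131072; doubling gives α = 18804/131072 = 4701/32768.

4701/32768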